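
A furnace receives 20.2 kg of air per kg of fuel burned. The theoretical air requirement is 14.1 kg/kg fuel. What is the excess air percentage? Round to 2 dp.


Excess air = actual - stoichiometric = 20.2 - 14.1 = 6.10 kg/kg fuel
Excess air % = (excess / stoich) * 100 = (6.10 / 14.1) * 100 = 43.26%


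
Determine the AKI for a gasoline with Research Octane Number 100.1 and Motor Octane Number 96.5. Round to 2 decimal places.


AKI = (RON + MON) / 2
AKI = (100.1 + 96.5) / 2
AKI = 196.6 / 2 = 98.30


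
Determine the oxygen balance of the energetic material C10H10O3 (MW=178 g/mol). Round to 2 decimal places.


OB = -1600 * (2C + H/2 - O) / MW
Inner = 2*10 + 10/2 - 3 = 22.00
OB = -1600 * 22.00 / 178 = -197.75%


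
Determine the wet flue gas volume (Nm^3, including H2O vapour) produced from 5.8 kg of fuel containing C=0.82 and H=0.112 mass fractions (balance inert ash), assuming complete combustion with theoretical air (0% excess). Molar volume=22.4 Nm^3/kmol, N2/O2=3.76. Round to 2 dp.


Per kg fuel: CO2 = (C/12 kmol)*22.4 = (0.82/12)*22.4 = 1.53067 Nm^3
Per kg fuel: H2O = (H/2 kmol)*22.4 = (0.112/2)*22.4 = 1.25440 Nm^3
O2 needed per kg fuel = C/12 + H/4 = 0.82/12 + 0.112/4 = 0.09633333 kmol
Per kg fuel: N2 = O2*3.76*22.4 = 0.09633333*3.76*22.4 = 8.11358 Nm^3
Total per kg = 1.53067 + 1.25440 + 8.11358 = 10.89865 Nm^3
Total = 10.89865 * 5.8 = 63.21 Nm^3


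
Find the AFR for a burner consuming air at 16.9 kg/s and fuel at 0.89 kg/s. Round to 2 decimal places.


AFR = m_air / m_fuel
AFR = 16.9 / 0.89 = 18.99


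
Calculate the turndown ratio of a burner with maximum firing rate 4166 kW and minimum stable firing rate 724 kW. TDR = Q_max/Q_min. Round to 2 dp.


TDR = Q_max / Q_min
TDR = 4166 / 724 = 5.75


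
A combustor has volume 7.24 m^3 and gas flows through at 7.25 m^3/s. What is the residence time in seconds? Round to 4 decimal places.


tau = V / Q_flow
tau = 7.24 / 7.25 = 0.9986 s


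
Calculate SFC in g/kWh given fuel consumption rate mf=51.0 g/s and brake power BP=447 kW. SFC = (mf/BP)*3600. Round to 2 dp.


SFC = (mf / BP) * 3600
Rate = 51.0 / 447 = 0.114094 g/(s*kW)
SFC = 0.114094 * 3600 = 410.74 g/kWh


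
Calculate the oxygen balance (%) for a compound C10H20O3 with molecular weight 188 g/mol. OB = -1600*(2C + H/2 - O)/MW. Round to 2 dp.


OB = -1600 * (2C + H/2 - O) / MW
Inner = 2*10 + 20/2 - 3 = 27.00
OB = -1600 * 27.00 / 188 = -229.79%


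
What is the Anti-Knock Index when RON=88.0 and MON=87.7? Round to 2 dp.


AKI = (RON + MON) / 2
AKI = (88.0 + 87.7) / 2
AKI = 175.7 / 2 = 87.85


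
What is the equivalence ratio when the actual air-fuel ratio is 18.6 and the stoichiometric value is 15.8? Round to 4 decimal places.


phi = AFR_stoich / AFR_actual
phi = 15.8 / 18.6 = 0.8495


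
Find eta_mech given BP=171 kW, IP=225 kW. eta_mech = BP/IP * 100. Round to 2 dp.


eta_mech = (BP / IP) * 100
Ratio = 171 / 225 = 0.7600
eta_mech = 0.7600 * 100 = 76.00%


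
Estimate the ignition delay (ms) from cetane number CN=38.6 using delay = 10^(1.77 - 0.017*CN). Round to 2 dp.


delay = 10^(1.77 - 0.017*CN)
Exponent = 1.77 - 0.017*38.6 = 1.1138
delay = 10^1.1138 = 13.00 ms


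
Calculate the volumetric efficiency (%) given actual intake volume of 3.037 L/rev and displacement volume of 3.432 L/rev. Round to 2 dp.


eta_v = (V_actual / V_disp) * 100
Ratio = 3.037 / 3.432 = 0.8849
eta_v = 0.8849 * 100 = 88.49%


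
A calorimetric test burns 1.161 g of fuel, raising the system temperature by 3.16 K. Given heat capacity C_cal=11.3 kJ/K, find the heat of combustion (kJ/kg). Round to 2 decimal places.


Hc = C_cal * delta_T / m_fuel
Q_released = 11.3 * 3.16 = 35.7080 kJ
m_fuel = 1.161 g = 1.161/1000 kg = 0.001161 kg
Hc = 35.7080 / 0.001161 = 30756.24 kJ/kg


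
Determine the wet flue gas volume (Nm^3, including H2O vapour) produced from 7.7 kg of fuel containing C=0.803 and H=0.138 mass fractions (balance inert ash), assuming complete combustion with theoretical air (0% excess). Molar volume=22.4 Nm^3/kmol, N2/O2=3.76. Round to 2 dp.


Per kg fuel: CO2 = (C/12 kmol)*22.4 = (0.803/12)*22.4 = 1.49893 Nm^3
Per kg fuel: H2O = (H/2 kmol)*22.4 = (0.138/2)*22.4 = 1.54560 Nm^3
O2 needed per kg fuel = C/12 + H/4 = 0.803/12 + 0.138/4 = 0.10141667 kmol
Per kg fuel: N2 = O2*3.76*22.4 = 0.10141667*3.76*22.4 = 8.54172 Nm^3
Total per kg = 1.49893 + 1.54560 + 8.54172 = 11.58625 Nm^3
Total = 11.58625 * 7.7 = 89.21 Nm^3


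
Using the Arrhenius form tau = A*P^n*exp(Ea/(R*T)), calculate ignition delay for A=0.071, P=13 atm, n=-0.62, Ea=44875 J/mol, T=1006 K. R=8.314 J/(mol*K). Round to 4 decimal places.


tau = A * P^n * exp(Ea/(R*T))
P^n = 13^(-0.62) = 0.20387084
Ea/(R*T) = 44875/(8.314*1006) = 5.365330
exp(Ea/(R*T)) = 213.861855
tau = 0.071 * 0.20387084 * 213.861855 = 3.0956 ms


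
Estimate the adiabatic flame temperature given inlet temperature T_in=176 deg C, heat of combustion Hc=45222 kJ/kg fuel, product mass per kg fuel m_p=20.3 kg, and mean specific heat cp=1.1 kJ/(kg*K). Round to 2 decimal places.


T_ad = T_in + Hc / (m_p * cp)
Denominator = 20.3 * 1.1 = 22.3300
Temperature rise = 45222 / 22.3300 = 2025.17 K
T_ad = 176 + 2025.17 = 2201.17 deg C


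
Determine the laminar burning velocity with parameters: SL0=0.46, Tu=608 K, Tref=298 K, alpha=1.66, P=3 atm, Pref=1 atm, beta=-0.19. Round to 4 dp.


SL = SL0 * (Tu/Tref)^alpha * (P/Pref)^beta
T ratio = 608/298 = 2.04026846
(T ratio)^alpha = 2.04026846^1.66 = 3.266487
(P/Pref)^beta = 3^(-0.19) = 0.811609
SL = 0.46 * 3.266487 * 0.811609 = 1.2195 m/s


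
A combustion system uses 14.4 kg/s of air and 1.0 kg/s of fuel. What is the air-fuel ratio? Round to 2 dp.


AFR = m_air / m_fuel
AFR = 14.4 / 1.0 = 14.40


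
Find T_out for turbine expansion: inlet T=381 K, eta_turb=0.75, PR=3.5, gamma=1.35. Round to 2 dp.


T_out = T_in * (1 - eta * (1 - PR^(-(gamma-1)/gamma)))
Exponent = -(1.35-1)/1.35 = -0.25925926
PR^exp = 3.5^(-0.25925926) = 0.72267881
Factor = 1 - 0.75*(1 - 0.72267881) = 0.79200911
T_out = 381 * 0.79200911 = 301.76 K


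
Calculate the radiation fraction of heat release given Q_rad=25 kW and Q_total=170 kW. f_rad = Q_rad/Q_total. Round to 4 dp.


f_rad = Q_rad / Q_total
f_rad = 25 / 170 = 0.1471


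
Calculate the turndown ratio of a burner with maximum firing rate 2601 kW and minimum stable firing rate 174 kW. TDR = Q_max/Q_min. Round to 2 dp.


TDR = Q_max / Q_min
TDR = 2601 / 174 = 14.95


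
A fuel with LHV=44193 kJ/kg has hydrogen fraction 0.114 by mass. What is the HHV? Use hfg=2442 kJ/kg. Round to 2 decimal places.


HHV = LHV + hfg * 9 * H
Water addition = 2442 * 9 * 0.114 = 2505.492 kJ/kg
HHV = 44193 + 2505.492 = 46698.49 kJ/kg


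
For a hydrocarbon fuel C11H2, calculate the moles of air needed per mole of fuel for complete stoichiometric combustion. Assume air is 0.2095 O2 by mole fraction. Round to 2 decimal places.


Balanced combustion: C11H2 + 11.5 O2 -> 11 CO2 + 1 H2O
O2 needed = C + H/4 = 11 + 2/4 = 11.50 moles
Air moles = O2 / 0.2095 = 11.50 / 0.2095 = 54.89 moles air


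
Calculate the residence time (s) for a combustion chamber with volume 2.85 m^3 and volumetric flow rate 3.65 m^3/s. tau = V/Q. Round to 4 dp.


tau = V / Q_flow
tau = 2.85 / 3.65 = 0.7808 s


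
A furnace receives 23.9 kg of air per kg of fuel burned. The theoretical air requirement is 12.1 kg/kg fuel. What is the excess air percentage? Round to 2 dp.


Excess air = actual - stoichiometric = 23.9 - 12.1 = 11.80 kg/kg fuel
Excess air % = (excess / stoich) * 100 = (11.80 / 12.1) * 100 = 97.52%


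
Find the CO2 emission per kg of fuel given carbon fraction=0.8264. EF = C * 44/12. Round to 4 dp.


EF = C_frac * (M_CO2 / M_C)
EF = 0.8264 * (44/12)
EF = 0.8264 * 3.666667 = 3.0301 kg_CO2/kg_fuel


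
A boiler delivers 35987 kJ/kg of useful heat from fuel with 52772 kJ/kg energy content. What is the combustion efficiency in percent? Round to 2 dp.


Efficiency = (Q_useful / Q_fuel) * 100
Efficiency = (35987 / 52772) * 100
Efficiency = 0.6819 * 100 = 68.19%


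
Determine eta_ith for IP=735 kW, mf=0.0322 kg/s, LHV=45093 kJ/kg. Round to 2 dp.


eta_ith = (IP / (mf * LHV)) * 100
Denominator = 0.0322 * 45093 = 1451.9946 kW
eta_ith = (735 / 1451.9946) * 100 = 50.62%


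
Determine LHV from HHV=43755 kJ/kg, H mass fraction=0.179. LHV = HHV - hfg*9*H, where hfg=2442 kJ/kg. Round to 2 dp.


LHV = HHV - hfg * 9 * H
Water correction = 2442 * 9 * 0.179 = 3934.062 kJ/kg
LHV = 43755 - 3934.062 = 39820.94 kJ/kg


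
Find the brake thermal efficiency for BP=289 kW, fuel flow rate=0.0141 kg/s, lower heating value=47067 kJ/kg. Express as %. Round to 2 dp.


eta_BTE = (BP / (mf * LHV)) * 100
Denominator = 0.0141 * 47067 = 663.6447 kW
eta_BTE = (289 / 663.6447) * 100 = 43.55%


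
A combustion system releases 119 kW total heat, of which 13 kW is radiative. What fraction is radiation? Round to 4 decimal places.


f_rad = Q_rad / Q_total
f_rad = 13 / 119 = 0.1092


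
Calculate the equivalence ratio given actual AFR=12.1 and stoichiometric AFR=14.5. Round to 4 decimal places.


phi = AFR_stoich / AFR_actual
phi = 14.5 / 12.1 = 1.1983


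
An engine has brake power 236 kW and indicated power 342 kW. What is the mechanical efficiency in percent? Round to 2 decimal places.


eta_mech = (BP / IP) * 100
Ratio = 236 / 342 = 0.6901
eta_mech = 0.6901 * 100 = 69.01%


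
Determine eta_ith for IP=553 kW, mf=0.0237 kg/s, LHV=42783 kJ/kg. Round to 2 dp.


eta_ith = (IP / (mf * LHV)) * 100
Denominator = 0.0237 * 42783 = 1013.9571 kW
eta_ith = (553 / 1013.9571) * 100 = 54.54%


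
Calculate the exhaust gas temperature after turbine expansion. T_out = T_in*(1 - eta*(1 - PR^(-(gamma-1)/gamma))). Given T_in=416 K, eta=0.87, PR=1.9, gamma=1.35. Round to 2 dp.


T_out = T_in * (1 - eta * (1 - PR^(-(gamma-1)/gamma)))
Exponent = -(1.35-1)/1.35 = -0.25925926
PR^exp = 1.9^(-0.25925926) = 0.84670193
Factor = 1 - 0.87*(1 - 0.84670193) = 0.86663068
T_out = 416 * 0.86663068 = 360.52 K


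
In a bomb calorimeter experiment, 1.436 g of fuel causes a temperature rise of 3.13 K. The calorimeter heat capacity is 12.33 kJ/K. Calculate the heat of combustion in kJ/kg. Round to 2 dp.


Hc = C_cal * delta_T / m_fuel
Q_released = 12.33 * 3.13 = 38.5929 kJ
m_fuel = 1.436 g = 1.436/1000 kg = 0.001436 kg
Hc = 38.5929 / 0.001436 = 26875.28 kJ/kg


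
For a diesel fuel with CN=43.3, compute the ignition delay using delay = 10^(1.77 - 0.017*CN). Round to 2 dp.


delay = 10^(1.77 - 0.017*CN)
Exponent = 1.77 - 0.017*43.3 = 1.0339
delay = 10^1.0339 = 10.81 ms


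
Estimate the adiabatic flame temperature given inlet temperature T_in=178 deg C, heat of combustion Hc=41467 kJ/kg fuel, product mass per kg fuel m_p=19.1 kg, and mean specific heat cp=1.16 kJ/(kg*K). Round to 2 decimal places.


T_ad = T_in + Hc / (m_p * cp)
Denominator = 19.1 * 1.16 = 22.1560
Temperature rise = 41467 / 22.1560 = 1871.59 K
T_ad = 178 + 1871.59 = 2049.59 deg C


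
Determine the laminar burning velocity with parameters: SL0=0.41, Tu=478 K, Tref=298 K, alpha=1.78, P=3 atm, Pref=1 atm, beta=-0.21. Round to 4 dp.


SL = SL0 * (Tu/Tref)^alpha * (P/Pref)^beta
T ratio = 478/298 = 1.60402685
(T ratio)^alpha = 1.60402685^1.78 = 2.318872
(P/Pref)^beta = 3^(-0.21) = 0.793971
SL = 0.41 * 2.318872 * 0.793971 = 0.7549 m/s


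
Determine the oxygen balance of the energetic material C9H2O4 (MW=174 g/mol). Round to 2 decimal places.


OB = -1600 * (2C + H/2 - O) / MW
Inner = 2*9 + 2/2 - 4 = 15.00
OB = -1600 * 15.00 / 174 = -137.93%


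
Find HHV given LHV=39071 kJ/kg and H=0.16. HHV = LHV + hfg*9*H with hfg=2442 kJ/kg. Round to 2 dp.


HHV = LHV + hfg * 9 * H
Water addition = 2442 * 9 * 0.16 = 3516.480 kJ/kg
HHV = 39071 + 3516.480 = 42587.48 kJ/kg


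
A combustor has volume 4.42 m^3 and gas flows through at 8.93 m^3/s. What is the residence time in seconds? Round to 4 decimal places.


tau = V / Q_flow
tau = 4.42 / 8.93 = 0.4950 s


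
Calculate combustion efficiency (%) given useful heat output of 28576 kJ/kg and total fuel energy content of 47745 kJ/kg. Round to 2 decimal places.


Efficiency = (Q_useful / Q_fuel) * 100
Efficiency = (28576 / 47745) * 100
Efficiency = 0.5985 * 100 = 59.85%


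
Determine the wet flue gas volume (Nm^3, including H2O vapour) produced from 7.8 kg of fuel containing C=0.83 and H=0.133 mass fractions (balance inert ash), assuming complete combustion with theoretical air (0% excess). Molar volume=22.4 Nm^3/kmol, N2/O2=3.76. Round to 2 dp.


Per kg fuel: CO2 = (C/12 kmol)*22.4 = (0.83/12)*22.4 = 1.54933 Nm^3
Per kg fuel: H2O = (H/2 kmol)*22.4 = (0.133/2)*22.4 = 1.48960 Nm^3
O2 needed per kg fuel = C/12 + H/4 = 0.83/12 + 0.133/4 = 0.10241667 kmol
Per kg fuel: N2 = O2*3.76*22.4 = 0.10241667*3.76*22.4 = 8.62594 Nm^3
Total per kg = 1.54933 + 1.48960 + 8.62594 = 11.66487 Nm^3
Total = 11.66487 * 7.8 = 90.99 Nm^3


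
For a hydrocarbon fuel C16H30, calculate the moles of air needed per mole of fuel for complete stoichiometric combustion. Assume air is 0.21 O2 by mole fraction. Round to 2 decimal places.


Balanced combustion: C16H30 + 23.5 O2 -> 16 CO2 + 15 H2O
O2 needed = C + H/4 = 16 + 30/4 = 23.50 moles
Air moles = O2 / 0.21 = 23.50 / 0.21 = 111.90 moles air


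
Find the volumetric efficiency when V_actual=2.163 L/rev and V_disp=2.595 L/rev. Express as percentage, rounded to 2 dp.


eta_v = (V_actual / V_disp) * 100
Ratio = 2.163 / 2.595 = 0.8335
eta_v = 0.8335 * 100 = 83.35%


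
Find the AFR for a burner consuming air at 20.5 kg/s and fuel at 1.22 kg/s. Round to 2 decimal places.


AFR = m_air / m_fuel
AFR = 20.5 / 1.22 = 16.80


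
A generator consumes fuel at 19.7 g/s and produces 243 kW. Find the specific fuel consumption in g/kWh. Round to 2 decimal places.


SFC = (mf / BP) * 3600
Rate = 19.7 / 243 = 0.081070 g/(s*kW)
SFC = 0.081070 * 3600 = 291.85 g/kWh


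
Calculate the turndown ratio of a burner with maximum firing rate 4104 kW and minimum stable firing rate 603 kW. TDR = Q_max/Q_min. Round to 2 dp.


TDR = Q_max / Q_min
TDR = 4104 / 603 = 6.81


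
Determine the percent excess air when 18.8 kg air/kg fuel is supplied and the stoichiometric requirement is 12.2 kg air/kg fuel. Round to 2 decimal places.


Excess air = actual - stoichiometric = 18.8 - 12.2 = 6.60 kg/kg fuel
Excess air % = (excess / stoich) * 100 = (6.60 / 12.2) * 100 = 54.10%


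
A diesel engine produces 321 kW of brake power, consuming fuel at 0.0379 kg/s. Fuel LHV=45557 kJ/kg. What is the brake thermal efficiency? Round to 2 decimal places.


eta_BTE = (BP / (mf * LHV)) * 100
Denominator = 0.0379 * 45557 = 1726.6103 kW
eta_BTE = (321 / 1726.6103) * 100 = 18.59%


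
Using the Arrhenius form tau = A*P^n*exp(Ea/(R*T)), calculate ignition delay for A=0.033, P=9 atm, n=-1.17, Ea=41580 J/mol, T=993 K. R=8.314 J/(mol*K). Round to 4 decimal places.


tau = A * P^n * exp(Ea/(R*T))
P^n = 9^(-1.17) = 0.07647795
Ea/(R*T) = 41580/(8.314*993) = 5.036458
exp(Ea/(R*T)) = 153.923850
tau = 0.033 * 0.07647795 * 153.923850 = 0.3885 ms


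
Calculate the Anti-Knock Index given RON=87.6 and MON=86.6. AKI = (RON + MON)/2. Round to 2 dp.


AKI = (RON + MON) / 2
AKI = (87.6 + 86.6) / 2
AKI = 174.2 / 2 = 87.10


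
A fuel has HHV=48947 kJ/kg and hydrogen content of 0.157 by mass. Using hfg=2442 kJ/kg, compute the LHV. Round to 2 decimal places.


LHV = HHV - hfg * 9 * H
Water correction = 2442 * 9 * 0.157 = 3450.546 kJ/kg
LHV = 48947 - 3450.546 = 45496.45 kJ/kg


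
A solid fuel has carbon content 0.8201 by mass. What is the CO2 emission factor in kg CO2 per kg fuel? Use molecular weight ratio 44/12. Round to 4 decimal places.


EF = C_frac * (M_CO2 / M_C)
EF = 0.8201 * (44/12)
EF = 0.8201 * 3.666667 = 3.0070 kg_CO2/kg_fuel


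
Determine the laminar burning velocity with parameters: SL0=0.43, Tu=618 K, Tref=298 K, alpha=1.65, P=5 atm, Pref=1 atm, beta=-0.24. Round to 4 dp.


SL = SL0 * (Tu/Tref)^alpha * (P/Pref)^beta
T ratio = 618/298 = 2.07382550
(T ratio)^alpha = 2.07382550^1.65 = 3.331763
(P/Pref)^beta = 5^(-0.24) = 0.679590
SL = 0.43 * 3.331763 * 0.679590 = 0.9736 m/s


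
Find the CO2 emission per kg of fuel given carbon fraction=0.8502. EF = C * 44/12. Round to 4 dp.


EF = C_frac * (M_CO2 / M_C)
EF = 0.8502 * (44/12)
EF = 0.8502 * 3.666667 = 3.1174 kg_CO2/kg_fuel


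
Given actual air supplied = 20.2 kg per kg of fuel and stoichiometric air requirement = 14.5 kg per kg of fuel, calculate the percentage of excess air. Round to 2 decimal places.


Excess air = actual - stoichiometric = 20.2 - 14.5 = 5.70 kg/kg fuel
Excess air % = (excess / stoich) * 100 = (5.70 / 14.5) * 100 = 39.31%


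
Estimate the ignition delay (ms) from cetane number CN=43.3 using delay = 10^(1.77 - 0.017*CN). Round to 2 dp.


delay = 10^(1.77 - 0.017*CN)
Exponent = 1.77 - 0.017*43.3 = 1.0339
delay = 10^1.0339 = 10.81 ms


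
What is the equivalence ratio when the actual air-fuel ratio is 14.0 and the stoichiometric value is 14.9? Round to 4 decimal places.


phi = AFR_stoich / AFR_actual
phi = 14.9 / 14.0 = 1.0643


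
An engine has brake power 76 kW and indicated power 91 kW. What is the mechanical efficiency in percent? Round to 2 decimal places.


eta_mech = (BP / IP) * 100
Ratio = 76 / 91 = 0.8352
eta_mech = 0.8352 * 100 = 83.52%


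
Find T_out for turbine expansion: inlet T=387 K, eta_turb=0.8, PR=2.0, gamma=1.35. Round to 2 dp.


T_out = T_in * (1 - eta * (1 - PR^(-(gamma-1)/gamma)))
Exponent = -(1.35-1)/1.35 = -0.25925926
PR^exp = 2.0^(-0.25925926) = 0.83551680
Factor = 1 - 0.8*(1 - 0.83551680) = 0.86841344
T_out = 387 * 0.86841344 = 336.08 K


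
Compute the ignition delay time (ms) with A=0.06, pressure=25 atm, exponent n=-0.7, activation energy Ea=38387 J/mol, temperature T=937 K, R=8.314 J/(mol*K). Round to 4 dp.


tau = A * P^n * exp(Ea/(R*T))
P^n = 25^(-0.7) = 0.10506111
Ea/(R*T) = 38387/(8.314*937) = 4.927590
exp(Ea/(R*T)) = 138.046414
tau = 0.06 * 0.10506111 * 138.046414 = 0.8702 ms


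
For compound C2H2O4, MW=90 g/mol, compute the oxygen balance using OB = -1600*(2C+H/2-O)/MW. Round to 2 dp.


OB = -1600 * (2C + H/2 - O) / MW
Inner = 2*2 + 2/2 - 4 = 1.00
OB = -1600 * 1.00 / 90 = -17.78%


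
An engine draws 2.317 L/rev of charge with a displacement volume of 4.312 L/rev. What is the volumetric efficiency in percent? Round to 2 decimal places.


eta_v = (V_actual / V_disp) * 100
Ratio = 2.317 / 4.312 = 0.5373
eta_v = 0.5373 * 100 = 53.73%


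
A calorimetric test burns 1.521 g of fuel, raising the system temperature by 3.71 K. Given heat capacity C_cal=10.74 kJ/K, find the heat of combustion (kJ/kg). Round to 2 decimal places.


Hc = C_cal * delta_T / m_fuel
Q_released = 10.74 * 3.71 = 39.8454 kJ
m_fuel = 1.521 g = 1.521/1000 kg = 0.001521 kg
Hc = 39.8454 / 0.001521 = 26196.84 kJ/kg


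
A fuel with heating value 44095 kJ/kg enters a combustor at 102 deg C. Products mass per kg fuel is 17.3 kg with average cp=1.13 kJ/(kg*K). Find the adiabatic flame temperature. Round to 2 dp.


T_ad = T_in + Hc / (m_p * cp)
Denominator = 17.3 * 1.13 = 19.5490
Temperature rise = 44095 / 19.5490 = 2255.61 K
T_ad = 102 + 2255.61 = 2357.61 deg C


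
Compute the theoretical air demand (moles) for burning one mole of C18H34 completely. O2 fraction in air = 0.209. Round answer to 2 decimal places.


Balanced combustion: C18H34 + 26.5 O2 -> 18 CO2 + 17 H2O
O2 needed = C + H/4 = 18 + 34/4 = 26.50 moles
Air moles = O2 / 0.209 = 26.50 / 0.209 = 126.79 moles air


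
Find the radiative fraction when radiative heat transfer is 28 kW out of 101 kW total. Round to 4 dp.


f_rad = Q_rad / Q_total
f_rad = 28 / 101 = 0.2772


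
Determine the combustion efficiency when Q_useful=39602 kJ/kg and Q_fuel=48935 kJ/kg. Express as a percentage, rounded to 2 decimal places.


Efficiency = (Q_useful / Q_fuel) * 100
Efficiency = (39602 / 48935) * 100
Efficiency = 0.8093 * 100 = 80.93%


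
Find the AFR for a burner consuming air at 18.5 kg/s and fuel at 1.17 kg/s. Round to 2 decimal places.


AFR = m_air / m_fuel
AFR = 18.5 / 1.17 = 15.81


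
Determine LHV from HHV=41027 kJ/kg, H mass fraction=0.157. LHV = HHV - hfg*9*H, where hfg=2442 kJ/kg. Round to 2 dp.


LHV = HHV - hfg * 9 * H
Water correction = 2442 * 9 * 0.157 = 3450.546 kJ/kg
LHV = 41027 - 3450.546 = 37576.45 kJ/kg


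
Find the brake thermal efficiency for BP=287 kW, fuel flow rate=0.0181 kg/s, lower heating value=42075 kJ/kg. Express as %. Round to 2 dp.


eta_BTE = (BP / (mf * LHV)) * 100
Denominator = 0.0181 * 42075 = 761.5575 kW
eta_BTE = (287 / 761.5575) * 100 = 37.69%


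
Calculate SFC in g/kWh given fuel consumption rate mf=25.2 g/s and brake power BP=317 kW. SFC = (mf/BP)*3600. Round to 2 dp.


SFC = (mf / BP) * 3600
Rate = 25.2 / 317 = 0.079495 g/(s*kW)
SFC = 0.079495 * 3600 = 286.18 g/kWh


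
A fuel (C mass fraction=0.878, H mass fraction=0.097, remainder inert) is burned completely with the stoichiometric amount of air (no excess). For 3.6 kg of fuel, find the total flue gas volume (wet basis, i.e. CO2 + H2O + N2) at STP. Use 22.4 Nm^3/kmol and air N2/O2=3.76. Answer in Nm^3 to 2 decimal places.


Per kg fuel: CO2 = (C/12 kmol)*22.4 = (0.878/12)*22.4 = 1.63893 Nm^3
Per kg fuel: H2O = (H/2 kmol)*22.4 = (0.097/2)*22.4 = 1.08640 Nm^3
O2 needed per kg fuel = C/12 + H/4 = 0.878/12 + 0.097/4 = 0.09741667 kmol
Per kg fuel: N2 = O2*3.76*22.4 = 0.09741667*3.76*22.4 = 8.20482 Nm^3
Total per kg = 1.63893 + 1.08640 + 8.20482 = 10.93015 Nm^3
Total = 10.93015 * 3.6 = 39.35 Nm^3


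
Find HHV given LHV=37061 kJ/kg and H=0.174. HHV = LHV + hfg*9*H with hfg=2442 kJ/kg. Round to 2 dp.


HHV = LHV + hfg * 9 * H
Water addition = 2442 * 9 * 0.174 = 3824.172 kJ/kg
HHV = 37061 + 3824.172 = 40885.17 kJ/kg


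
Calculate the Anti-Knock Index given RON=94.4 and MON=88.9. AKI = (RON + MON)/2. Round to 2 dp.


AKI = (RON + MON) / 2
AKI = (94.4 + 88.9) / 2
AKI = 183.3 / 2 = 91.65


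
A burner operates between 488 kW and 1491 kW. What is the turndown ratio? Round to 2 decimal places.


TDR = Q_max / Q_min
TDR = 1491 / 488 = 3.06


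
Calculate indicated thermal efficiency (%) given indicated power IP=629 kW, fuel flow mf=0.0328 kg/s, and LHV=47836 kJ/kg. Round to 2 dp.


eta_ith = (IP / (mf * LHV)) * 100
Denominator = 0.0328 * 47836 = 1569.0208 kW
eta_ith = (629 / 1569.0208) * 100 = 40.09%


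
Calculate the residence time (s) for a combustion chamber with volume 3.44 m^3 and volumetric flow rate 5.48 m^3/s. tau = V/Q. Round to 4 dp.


tau = V / Q_flow
tau = 3.44 / 5.48 = 0.6277 s


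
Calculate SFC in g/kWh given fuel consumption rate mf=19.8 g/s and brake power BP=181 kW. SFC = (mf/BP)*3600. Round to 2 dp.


SFC = (mf / BP) * 3600
Rate = 19.8 / 181 = 0.109392 g/(s*kW)
SFC = 0.109392 * 3600 = 393.81 g/kWh


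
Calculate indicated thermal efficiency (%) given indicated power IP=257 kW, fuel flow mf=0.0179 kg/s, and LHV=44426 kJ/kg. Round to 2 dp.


eta_ith = (IP / (mf * LHV)) * 100
Denominator = 0.0179 * 44426 = 795.2254 kW
eta_ith = (257 / 795.2254) * 100 = 32.32%


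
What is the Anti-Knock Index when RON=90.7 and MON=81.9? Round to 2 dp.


AKI = (RON + MON) / 2
AKI = (90.7 + 81.9) / 2
AKI = 172.6 / 2 = 86.30


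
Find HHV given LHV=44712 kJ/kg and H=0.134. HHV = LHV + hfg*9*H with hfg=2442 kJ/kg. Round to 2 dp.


HHV = LHV + hfg * 9 * H
Water addition = 2442 * 9 * 0.134 = 2945.052 kJ/kg
HHV = 44712 + 2945.052 = 47657.05 kJ/kg


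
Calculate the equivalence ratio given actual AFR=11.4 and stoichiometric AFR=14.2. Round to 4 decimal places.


phi = AFR_stoich / AFR_actual
phi = 14.2 / 11.4 = 1.2456


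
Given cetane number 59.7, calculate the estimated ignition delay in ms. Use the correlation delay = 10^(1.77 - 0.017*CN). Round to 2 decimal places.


delay = 10^(1.77 - 0.017*CN)
Exponent = 1.77 - 0.017*59.7 = 0.7551
delay = 10^0.7551 = 5.69 ms


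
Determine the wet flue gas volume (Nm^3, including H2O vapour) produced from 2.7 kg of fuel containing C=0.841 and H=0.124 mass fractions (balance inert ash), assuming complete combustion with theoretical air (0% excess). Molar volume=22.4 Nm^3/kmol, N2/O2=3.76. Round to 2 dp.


Per kg fuel: CO2 = (C/12 kmol)*22.4 = (0.841/12)*22.4 = 1.56987 Nm^3
Per kg fuel: H2O = (H/2 kmol)*22.4 = (0.124/2)*22.4 = 1.38880 Nm^3
O2 needed per kg fuel = C/12 + H/4 = 0.841/12 + 0.124/4 = 0.10108333 kmol
Per kg fuel: N2 = O2*3.76*22.4 = 0.10108333*3.76*22.4 = 8.51364 Nm^3
Total per kg = 1.56987 + 1.38880 + 8.51364 = 11.47231 Nm^3
Total = 11.47231 * 2.7 = 30.98 Nm^3


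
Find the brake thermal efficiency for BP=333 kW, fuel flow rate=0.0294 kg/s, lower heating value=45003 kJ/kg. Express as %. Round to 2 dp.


eta_BTE = (BP / (mf * LHV)) * 100
Denominator = 0.0294 * 45003 = 1323.0882 kW
eta_BTE = (333 / 1323.0882) * 100 = 25.17%


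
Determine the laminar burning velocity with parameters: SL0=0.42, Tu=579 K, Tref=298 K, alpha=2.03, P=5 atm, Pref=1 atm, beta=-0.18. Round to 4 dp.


SL = SL0 * (Tu/Tref)^alpha * (P/Pref)^beta
T ratio = 579/298 = 1.94295302
(T ratio)^alpha = 1.94295302^2.03 = 3.851044
(P/Pref)^beta = 5^(-0.18) = 0.748489
SL = 0.42 * 3.851044 * 0.748489 = 1.2106 m/s


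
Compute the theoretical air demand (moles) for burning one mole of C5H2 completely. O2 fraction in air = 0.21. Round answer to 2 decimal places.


Balanced combustion: C5H2 + 5.5 O2 -> 5 CO2 + 1 H2O
O2 needed = C + H/4 = 5 + 2/4 = 5.50 moles
Air moles = O2 / 0.21 = 5.50 / 0.21 = 26.19 moles air


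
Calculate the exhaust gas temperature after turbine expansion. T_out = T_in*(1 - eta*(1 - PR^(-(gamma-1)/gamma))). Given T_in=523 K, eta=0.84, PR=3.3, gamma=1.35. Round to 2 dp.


T_out = T_in * (1 - eta * (1 - PR^(-(gamma-1)/gamma)))
Exponent = -(1.35-1)/1.35 = -0.25925926
PR^exp = 3.3^(-0.25925926) = 0.73378775
Factor = 1 - 0.84*(1 - 0.73378775) = 0.77638171
T_out = 523 * 0.77638171 = 406.05 K


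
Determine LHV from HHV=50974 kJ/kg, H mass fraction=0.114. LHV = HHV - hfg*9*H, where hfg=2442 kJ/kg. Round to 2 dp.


LHV = HHV - hfg * 9 * H
Water correction = 2442 * 9 * 0.114 = 2505.492 kJ/kg
LHV = 50974 - 2505.492 = 48468.51 kJ/kg


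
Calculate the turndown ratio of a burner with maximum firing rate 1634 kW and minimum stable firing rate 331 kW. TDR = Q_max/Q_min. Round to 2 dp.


TDR = Q_max / Q_min
TDR = 1634 / 331 = 4.94


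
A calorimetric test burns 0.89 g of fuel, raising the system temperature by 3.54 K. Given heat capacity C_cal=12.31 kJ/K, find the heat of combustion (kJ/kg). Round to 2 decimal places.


Hc = C_cal * delta_T / m_fuel
Q_released = 12.31 * 3.54 = 43.5774 kJ
m_fuel = 0.89 g = 0.89/1000 kg = 0.000890 kg
Hc = 43.5774 / 0.000890 = 48963.37 kJ/kg


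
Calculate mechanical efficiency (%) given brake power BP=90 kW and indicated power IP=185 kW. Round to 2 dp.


eta_mech = (BP / IP) * 100
Ratio = 90 / 185 = 0.4865
eta_mech = 0.4865 * 100 = 48.65%


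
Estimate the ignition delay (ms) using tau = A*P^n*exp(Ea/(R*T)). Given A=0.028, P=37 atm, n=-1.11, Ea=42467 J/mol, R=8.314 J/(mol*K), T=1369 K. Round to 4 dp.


tau = A * P^n * exp(Ea/(R*T))
P^n = 37^(-1.11) = 0.01816754
Ea/(R*T) = 42467/(8.314*1369) = 3.731111
exp(Ea/(R*T)) = 41.725419
tau = 0.028 * 0.01816754 * 41.725419 = 0.0212 ms


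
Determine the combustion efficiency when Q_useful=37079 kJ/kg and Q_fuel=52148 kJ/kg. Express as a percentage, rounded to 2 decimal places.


Efficiency = (Q_useful / Q_fuel) * 100
Efficiency = (37079 / 52148) * 100
Efficiency = 0.7110 * 100 = 71.10%


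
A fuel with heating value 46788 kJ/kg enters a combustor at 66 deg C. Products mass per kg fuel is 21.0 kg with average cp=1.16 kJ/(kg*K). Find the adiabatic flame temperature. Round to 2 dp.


T_ad = T_in + Hc / (m_p * cp)
Denominator = 21.0 * 1.16 = 24.3600
Temperature rise = 46788 / 24.3600 = 1920.69 K
T_ad = 66 + 1920.69 = 1986.69 deg C


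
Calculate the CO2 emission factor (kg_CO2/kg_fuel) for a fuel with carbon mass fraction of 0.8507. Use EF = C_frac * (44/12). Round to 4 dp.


EF = C_frac * (M_CO2 / M_C)
EF = 0.8507 * (44/12)
EF = 0.8507 * 3.666667 = 3.1192 kg_CO2/kg_fuel


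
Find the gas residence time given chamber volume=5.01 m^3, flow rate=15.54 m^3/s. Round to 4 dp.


tau = V / Q_flow
tau = 5.01 / 15.54 = 0.3224 s


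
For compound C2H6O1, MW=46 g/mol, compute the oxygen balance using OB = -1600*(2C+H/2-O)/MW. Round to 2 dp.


OB = -1600 * (2C + H/2 - O) / MW
Inner = 2*2 + 6/2 - 1 = 6.00
OB = -1600 * 6.00 / 46 = -208.70%


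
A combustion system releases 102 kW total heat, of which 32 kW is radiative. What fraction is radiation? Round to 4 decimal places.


f_rad = Q_rad / Q_total
f_rad = 32 / 102 = 0.3137


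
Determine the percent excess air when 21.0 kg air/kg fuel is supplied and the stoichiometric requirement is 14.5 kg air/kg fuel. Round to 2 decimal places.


Excess air = actual - stoichiometric = 21.0 - 14.5 = 6.50 kg/kg fuel
Excess air % = (excess / stoich) * 100 = (6.50 / 14.5) * 100 = 44.83%


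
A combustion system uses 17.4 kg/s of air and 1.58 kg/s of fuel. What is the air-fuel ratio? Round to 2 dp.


AFR = m_air / m_fuel
AFR = 17.4 / 1.58 = 11.01


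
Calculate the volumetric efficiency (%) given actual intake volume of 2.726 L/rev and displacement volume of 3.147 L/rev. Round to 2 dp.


eta_v = (V_actual / V_disp) * 100
Ratio = 2.726 / 3.147 = 0.8662
eta_v = 0.8662 * 100 = 86.62%


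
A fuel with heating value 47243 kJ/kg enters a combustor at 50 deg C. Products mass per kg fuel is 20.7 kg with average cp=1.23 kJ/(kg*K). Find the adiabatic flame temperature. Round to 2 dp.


T_ad = T_in + Hc / (m_p * cp)
Denominator = 20.7 * 1.23 = 25.4610
Temperature rise = 47243 / 25.4610 = 1855.50 K
T_ad = 50 + 1855.50 = 1905.50 deg C


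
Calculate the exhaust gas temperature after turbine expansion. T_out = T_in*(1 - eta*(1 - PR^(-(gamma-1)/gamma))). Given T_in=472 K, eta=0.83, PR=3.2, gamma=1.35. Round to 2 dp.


T_out = T_in * (1 - eta * (1 - PR^(-(gamma-1)/gamma)))
Exponent = -(1.35-1)/1.35 = -0.25925926
PR^exp = 3.2^(-0.25925926) = 0.73966521
Factor = 1 - 0.83*(1 - 0.73966521) = 0.78392212
T_out = 472 * 0.78392212 = 370.01 K


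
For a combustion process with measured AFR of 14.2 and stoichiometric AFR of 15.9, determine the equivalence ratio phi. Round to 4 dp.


phi = AFR_stoich / AFR_actual
phi = 15.9 / 14.2 = 1.1197


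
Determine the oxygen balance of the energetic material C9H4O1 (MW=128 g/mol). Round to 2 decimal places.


OB = -1600 * (2C + H/2 - O) / MW
Inner = 2*9 + 4/2 - 1 = 19.00
OB = -1600 * 19.00 / 128 = -237.50%


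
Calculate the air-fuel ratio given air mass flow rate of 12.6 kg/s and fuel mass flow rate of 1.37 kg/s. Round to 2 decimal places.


AFR = m_air / m_fuel
AFR = 12.6 / 1.37 = 9.20


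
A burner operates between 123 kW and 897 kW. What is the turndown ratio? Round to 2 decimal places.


TDR = Q_max / Q_min
TDR = 897 / 123 = 7.29


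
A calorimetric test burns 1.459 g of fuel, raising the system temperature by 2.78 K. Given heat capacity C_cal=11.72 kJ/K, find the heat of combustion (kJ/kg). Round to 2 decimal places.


Hc = C_cal * delta_T / m_fuel
Q_released = 11.72 * 2.78 = 32.5816 kJ
m_fuel = 1.459 g = 1.459/1000 kg = 0.001459 kg
Hc = 32.5816 / 0.001459 = 22331.46 kJ/kg


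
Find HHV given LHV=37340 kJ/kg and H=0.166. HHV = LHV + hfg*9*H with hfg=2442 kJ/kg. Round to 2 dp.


HHV = LHV + hfg * 9 * H
Water addition = 2442 * 9 * 0.166 = 3648.348 kJ/kg
HHV = 37340 + 3648.348 = 40988.35 kJ/kg


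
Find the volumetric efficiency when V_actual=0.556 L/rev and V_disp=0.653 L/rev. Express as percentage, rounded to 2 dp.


eta_v = (V_actual / V_disp) * 100
Ratio = 0.556 / 0.653 = 0.8515
eta_v = 0.8515 * 100 = 85.15%


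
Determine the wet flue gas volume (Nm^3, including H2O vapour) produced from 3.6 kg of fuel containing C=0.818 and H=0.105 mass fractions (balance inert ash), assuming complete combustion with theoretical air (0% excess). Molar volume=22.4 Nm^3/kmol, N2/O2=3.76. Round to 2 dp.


Per kg fuel: CO2 = (C/12 kmol)*22.4 = (0.818/12)*22.4 = 1.52693 Nm^3
Per kg fuel: H2O = (H/2 kmol)*22.4 = (0.105/2)*22.4 = 1.17600 Nm^3
O2 needed per kg fuel = C/12 + H/4 = 0.818/12 + 0.105/4 = 0.09441667 kmol
Per kg fuel: N2 = O2*3.76*22.4 = 0.09441667*3.76*22.4 = 7.95215 Nm^3
Total per kg = 1.52693 + 1.17600 + 7.95215 = 10.65508 Nm^3
Total = 10.65508 * 3.6 = 38.36 Nm^3


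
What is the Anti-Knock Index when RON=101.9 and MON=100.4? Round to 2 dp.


AKI = (RON + MON) / 2
AKI = (101.9 + 100.4) / 2
AKI = 202.3 / 2 = 101.15


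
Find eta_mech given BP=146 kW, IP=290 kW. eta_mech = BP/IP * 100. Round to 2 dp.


eta_mech = (BP / IP) * 100
Ratio = 146 / 290 = 0.5034
eta_mech = 0.5034 * 100 = 50.34%


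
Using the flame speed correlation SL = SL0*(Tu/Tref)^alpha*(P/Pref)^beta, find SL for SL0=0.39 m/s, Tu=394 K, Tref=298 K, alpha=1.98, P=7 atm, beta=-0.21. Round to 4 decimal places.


SL = SL0 * (Tu/Tref)^alpha * (P/Pref)^beta
T ratio = 394/298 = 1.32214765
(T ratio)^alpha = 1.32214765^1.98 = 1.738338
(P/Pref)^beta = 7^(-0.21) = 0.664553
SL = 0.39 * 1.738338 * 0.664553 = 0.4505 m/s


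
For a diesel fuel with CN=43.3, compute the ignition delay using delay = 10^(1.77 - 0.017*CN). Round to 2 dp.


delay = 10^(1.77 - 0.017*CN)
Exponent = 1.77 - 0.017*43.3 = 1.0339
delay = 10^1.0339 = 10.81 ms


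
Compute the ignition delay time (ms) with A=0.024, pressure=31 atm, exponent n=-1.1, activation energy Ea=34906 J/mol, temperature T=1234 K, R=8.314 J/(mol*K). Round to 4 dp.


tau = A * P^n * exp(Ea/(R*T))
P^n = 31^(-1.1) = 0.02288243
Ea/(R*T) = 34906/(8.314*1234) = 3.402318
exp(Ea/(R*T)) = 30.033638
tau = 0.024 * 0.02288243 * 30.033638 = 0.0165 ms


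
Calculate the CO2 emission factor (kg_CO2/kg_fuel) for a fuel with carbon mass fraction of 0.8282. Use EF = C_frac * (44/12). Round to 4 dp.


EF = C_frac * (M_CO2 / M_C)
EF = 0.8282 * (44/12)
EF = 0.8282 * 3.666667 = 3.0367 kg_CO2/kg_fuel


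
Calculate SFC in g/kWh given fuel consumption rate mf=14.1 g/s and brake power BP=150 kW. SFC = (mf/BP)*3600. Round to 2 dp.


SFC = (mf / BP) * 3600
Rate = 14.1 / 150 = 0.094000 g/(s*kW)
SFC = 0.094000 * 3600 = 338.40 g/kWh


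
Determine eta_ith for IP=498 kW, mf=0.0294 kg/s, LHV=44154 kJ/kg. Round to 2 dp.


eta_ith = (IP / (mf * LHV)) * 100
Denominator = 0.0294 * 44154 = 1298.1276 kW
eta_ith = (498 / 1298.1276) * 100 = 38.36%


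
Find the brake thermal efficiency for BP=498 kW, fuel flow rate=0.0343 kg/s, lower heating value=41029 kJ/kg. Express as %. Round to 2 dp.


eta_BTE = (BP / (mf * LHV)) * 100
Denominator = 0.0343 * 41029 = 1407.2947 kW
eta_BTE = (498 / 1407.2947) * 100 = 35.39%


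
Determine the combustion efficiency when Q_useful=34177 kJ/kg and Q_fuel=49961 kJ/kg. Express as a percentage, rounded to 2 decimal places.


Efficiency = (Q_useful / Q_fuel) * 100
Efficiency = (34177 / 49961) * 100
Efficiency = 0.6841 * 100 = 68.41%


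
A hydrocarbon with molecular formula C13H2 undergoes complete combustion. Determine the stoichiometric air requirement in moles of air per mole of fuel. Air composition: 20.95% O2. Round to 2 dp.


Balanced combustion: C13H2 + 13.5 O2 -> 13 CO2 + 1 H2O
O2 needed = C + H/4 = 13 + 2/4 = 13.50 moles
Air moles = O2 / 0.2095 = 13.50 / 0.2095 = 64.44 moles air


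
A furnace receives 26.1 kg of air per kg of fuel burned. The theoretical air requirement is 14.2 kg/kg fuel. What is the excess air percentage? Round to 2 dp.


Excess air = actual - stoichiometric = 26.1 - 14.2 = 11.90 kg/kg fuel
Excess air % = (excess / stoich) * 100 = (11.90 / 14.2) * 100 = 83.80%


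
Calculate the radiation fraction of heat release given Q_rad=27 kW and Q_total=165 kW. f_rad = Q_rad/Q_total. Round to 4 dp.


f_rad = Q_rad / Q_total
f_rad = 27 / 165 = 0.1636


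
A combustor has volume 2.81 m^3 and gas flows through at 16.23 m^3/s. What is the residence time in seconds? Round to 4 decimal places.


tau = V / Q_flow
tau = 2.81 / 16.23 = 0.1731 s


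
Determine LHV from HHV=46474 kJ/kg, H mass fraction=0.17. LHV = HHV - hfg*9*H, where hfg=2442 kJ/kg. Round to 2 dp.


LHV = HHV - hfg * 9 * H
Water correction = 2442 * 9 * 0.17 = 3736.260 kJ/kg
LHV = 46474 - 3736.260 = 42737.74 kJ/kg


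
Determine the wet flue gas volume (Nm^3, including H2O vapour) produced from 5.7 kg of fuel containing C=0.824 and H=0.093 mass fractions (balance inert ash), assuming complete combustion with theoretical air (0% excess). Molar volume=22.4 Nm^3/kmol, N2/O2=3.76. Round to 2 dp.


Per kg fuel: CO2 = (C/12 kmol)*22.4 = (0.824/12)*22.4 = 1.53813 Nm^3
Per kg fuel: H2O = (H/2 kmol)*22.4 = (0.093/2)*22.4 = 1.04160 Nm^3
O2 needed per kg fuel = C/12 + H/4 = 0.824/12 + 0.093/4 = 0.09191667 kmol
Per kg fuel: N2 = O2*3.76*22.4 = 0.09191667*3.76*22.4 = 7.74159 Nm^3
Total per kg = 1.53813 + 1.04160 + 7.74159 = 10.32132 Nm^3
Total = 10.32132 * 5.7 = 58.83 Nm^3


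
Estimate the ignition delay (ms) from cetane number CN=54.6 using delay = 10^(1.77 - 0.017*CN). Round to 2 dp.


delay = 10^(1.77 - 0.017*CN)
Exponent = 1.77 - 0.017*54.6 = 0.8418
delay = 10^0.8418 = 6.95 ms


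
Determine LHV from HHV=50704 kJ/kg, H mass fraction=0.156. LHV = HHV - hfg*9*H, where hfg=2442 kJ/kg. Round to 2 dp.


LHV = HHV - hfg * 9 * H
Water correction = 2442 * 9 * 0.156 = 3428.568 kJ/kg
LHV = 50704 - 3428.568 = 47275.43 kJ/kg


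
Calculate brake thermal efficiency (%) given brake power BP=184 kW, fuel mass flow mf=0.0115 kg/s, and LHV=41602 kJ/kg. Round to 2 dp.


eta_BTE = (BP / (mf * LHV)) * 100
Denominator = 0.0115 * 41602 = 478.4230 kW
eta_BTE = (184 / 478.4230) * 100 = 38.46%


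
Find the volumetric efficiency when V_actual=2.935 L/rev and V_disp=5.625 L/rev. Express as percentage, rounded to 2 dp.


eta_v = (V_actual / V_disp) * 100
Ratio = 2.935 / 5.625 = 0.5218
eta_v = 0.5218 * 100 = 52.18%


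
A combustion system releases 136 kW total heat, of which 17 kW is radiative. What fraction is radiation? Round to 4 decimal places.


f_rad = Q_rad / Q_total
f_rad = 17 / 136 = 0.1250


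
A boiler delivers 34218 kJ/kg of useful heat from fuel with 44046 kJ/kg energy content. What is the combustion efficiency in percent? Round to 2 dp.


Efficiency = (Q_useful / Q_fuel) * 100
Efficiency = (34218 / 44046) * 100
Efficiency = 0.7769 * 100 = 77.69%


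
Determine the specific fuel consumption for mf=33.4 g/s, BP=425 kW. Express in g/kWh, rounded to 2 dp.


SFC = (mf / BP) * 3600
Rate = 33.4 / 425 = 0.078588 g/(s*kW)
SFC = 0.078588 * 3600 = 282.92 g/kWh


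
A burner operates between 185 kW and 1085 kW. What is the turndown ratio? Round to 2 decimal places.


TDR = Q_max / Q_min
TDR = 1085 / 185 = 5.86


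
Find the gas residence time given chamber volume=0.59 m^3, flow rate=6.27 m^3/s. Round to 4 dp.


tau = V / Q_flow
tau = 0.59 / 6.27 = 0.0941 s


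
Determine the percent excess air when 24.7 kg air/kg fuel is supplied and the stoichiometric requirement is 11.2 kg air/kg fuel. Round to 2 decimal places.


Excess air = actual - stoichiometric = 24.7 - 11.2 = 13.50 kg/kg fuel
Excess air % = (excess / stoich) * 100 = (13.50 / 11.2) * 100 = 120.54%


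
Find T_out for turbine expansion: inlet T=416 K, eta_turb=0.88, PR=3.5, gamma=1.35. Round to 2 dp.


T_out = T_in * (1 - eta * (1 - PR^(-(gamma-1)/gamma)))
Exponent = -(1.35-1)/1.35 = -0.25925926
PR^exp = 3.5^(-0.25925926) = 0.72267881
Factor = 1 - 0.88*(1 - 0.72267881) = 0.75595735
T_out = 416 * 0.75595735 = 314.48 K


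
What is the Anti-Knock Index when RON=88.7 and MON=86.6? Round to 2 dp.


AKI = (RON + MON) / 2
AKI = (88.7 + 86.6) / 2
AKI = 175.3 / 2 = 87.65


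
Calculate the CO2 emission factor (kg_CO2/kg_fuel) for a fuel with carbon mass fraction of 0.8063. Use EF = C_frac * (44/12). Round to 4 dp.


EF = C_frac * (M_CO2 / M_C)
EF = 0.8063 * (44/12)
EF = 0.8063 * 3.666667 = 2.9564 kg_CO2/kg_fuel
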